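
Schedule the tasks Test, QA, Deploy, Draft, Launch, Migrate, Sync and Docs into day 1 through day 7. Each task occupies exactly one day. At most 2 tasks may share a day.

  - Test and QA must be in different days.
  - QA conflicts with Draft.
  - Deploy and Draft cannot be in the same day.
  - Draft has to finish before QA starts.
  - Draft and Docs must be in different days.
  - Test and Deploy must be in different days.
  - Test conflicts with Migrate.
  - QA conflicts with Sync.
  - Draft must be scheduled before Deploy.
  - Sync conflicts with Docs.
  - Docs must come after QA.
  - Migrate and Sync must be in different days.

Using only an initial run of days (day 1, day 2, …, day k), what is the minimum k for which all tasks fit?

4 days

The precedence chain requires at least 3 distinct days.
With at most 2 per day and 8 tasks, at least 4 days are needed.
4 works (last occupied day: day 4): for example Draft -> day 1; Docs -> day 3; QA -> day 2; Launch -> day 4; Sync -> day 4; Test -> day 1; Migrate -> day 3; Deploy -> day 2.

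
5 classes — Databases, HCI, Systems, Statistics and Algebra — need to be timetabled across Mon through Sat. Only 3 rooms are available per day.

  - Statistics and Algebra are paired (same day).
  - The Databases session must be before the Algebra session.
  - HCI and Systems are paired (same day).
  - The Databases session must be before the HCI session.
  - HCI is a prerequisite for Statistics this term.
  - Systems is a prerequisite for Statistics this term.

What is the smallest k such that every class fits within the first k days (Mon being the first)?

3 days

The precedence chain requires at least 3 distinct days.
With at most 3 per day and 5 classes, at least 2 days are needed.
3 works (last occupied day: Wed): for example Statistics in Wed; Databases in Mon; Algebra in Wed; Systems in Tue; HCI in Tue.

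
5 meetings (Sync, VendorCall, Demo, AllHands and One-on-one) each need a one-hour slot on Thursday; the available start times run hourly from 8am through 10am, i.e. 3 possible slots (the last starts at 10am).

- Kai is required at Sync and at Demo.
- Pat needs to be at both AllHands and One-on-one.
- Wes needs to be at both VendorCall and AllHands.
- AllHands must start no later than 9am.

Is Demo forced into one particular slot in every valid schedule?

No

Demo can be 8am (e.g. Demo -> 8am; AllHands -> 8am; Sync -> 9am; VendorCall -> 9am; One-on-one -> 9am) or 9am (e.g. Sync=8am, VendorCall=9am, Demo=9am, One-on-one=9am, AllHands=8am).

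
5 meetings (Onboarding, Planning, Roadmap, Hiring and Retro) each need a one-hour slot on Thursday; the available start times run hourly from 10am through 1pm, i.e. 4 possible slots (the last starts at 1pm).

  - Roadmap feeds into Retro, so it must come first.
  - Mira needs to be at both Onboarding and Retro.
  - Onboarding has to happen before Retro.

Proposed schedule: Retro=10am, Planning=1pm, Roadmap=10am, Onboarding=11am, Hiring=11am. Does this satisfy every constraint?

Invalid. Onboarding has to happen before Retro.

Roadmap feeds into Retro, so it must come first — violated.
Onboarding has to happen before Retro — violated.
Mira needs to be at both Onboarding and Retro — holds.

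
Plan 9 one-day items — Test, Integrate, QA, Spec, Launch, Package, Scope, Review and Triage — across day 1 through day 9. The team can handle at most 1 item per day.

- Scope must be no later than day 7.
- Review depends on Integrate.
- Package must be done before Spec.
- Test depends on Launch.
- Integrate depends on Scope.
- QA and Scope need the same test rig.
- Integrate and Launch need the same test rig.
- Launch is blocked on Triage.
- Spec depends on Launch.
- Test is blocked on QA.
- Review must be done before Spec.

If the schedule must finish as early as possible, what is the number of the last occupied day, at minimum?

The precedence chain requires at least 4 distinct days.
With at most 1 per day and 9 tasks, at least 9 days are needed.
9 works (last occupied day: day 9): for example Launch -> day 3, Spec -> day 7, Test -> day 9, Package -> day 6, Integrate -> day 4, Review -> day 5, Triage -> day 2, Scope -> day 1, QA -> day 8.

day 9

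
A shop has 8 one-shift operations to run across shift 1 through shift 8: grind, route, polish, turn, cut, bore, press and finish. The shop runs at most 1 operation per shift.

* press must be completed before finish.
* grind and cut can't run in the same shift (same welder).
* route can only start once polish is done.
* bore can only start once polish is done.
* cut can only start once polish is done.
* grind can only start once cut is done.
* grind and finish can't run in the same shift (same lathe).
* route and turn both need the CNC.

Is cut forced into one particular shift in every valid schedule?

cut can be shift 2 (e.g. press=shift 6, grind=shift 3, bore=shift 5, polish=shift 1, turn=shift 8, cut=shift 2, route=shift 4, finish=shift 7) or shift 3 (e.g. cut in shift 3; finish in shift 7; bore in shift 5; press in shift 6; route in shift 2; turn in shift 8; polish in shift 1; grind in shift 4).

No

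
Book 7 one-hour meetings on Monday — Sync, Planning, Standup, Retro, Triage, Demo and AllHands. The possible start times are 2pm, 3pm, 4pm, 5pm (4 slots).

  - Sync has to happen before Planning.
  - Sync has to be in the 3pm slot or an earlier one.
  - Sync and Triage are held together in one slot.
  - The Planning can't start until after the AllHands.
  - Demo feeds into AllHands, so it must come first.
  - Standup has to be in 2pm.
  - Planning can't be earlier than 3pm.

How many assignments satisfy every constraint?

32

Splitting on Sync: it can be 2pm (16), 3pm (16). Listing each branch's schedules as (Planning, Standup, Retro, Triage, Demo, AllHands):
Sync=2pm: (4pm,2pm,2pm,2pm,2pm,3pm) (4pm,2pm,3pm,2pm,2pm,3pm) (4pm,2pm,4pm,2pm,2pm,3pm) (4pm,2pm,5pm,2pm,2pm,3pm) (5pm,2pm,2pm,2pm,2pm,3pm) (5pm,2pm,2pm,2pm,2pm,4pm) (5pm,2pm,2pm,2pm,3pm,4pm) (5pm,2pm,3pm,2pm,2pm,3pm) (5pm,2pm,3pm,2pm,2pm,4pm) (5pm,2pm,3pm,2pm,3pm,4pm) (5pm,2pm,4pm,2pm,2pm,3pm) (5pm,2pm,4pm,2pm,2pm,4pm) (5pm,2pm,4pm,2pm,3pm,4pm) (5pm,2pm,5pm,2pm,2pm,3pm) (5pm,2pm,5pm,2pm,2pm,4pm) (5pm,2pm,5pm,2pm,3pm,4pm) — 16.
Sync=3pm: (4pm,2pm,2pm,3pm,2pm,3pm) (4pm,2pm,3pm,3pm,2pm,3pm) (4pm,2pm,4pm,3pm,2pm,3pm) (4pm,2pm,5pm,3pm,2pm,3pm) (5pm,2pm,2pm,3pm,2pm,3pm) (5pm,2pm,2pm,3pm,2pm,4pm) (5pm,2pm,2pm,3pm,3pm,4pm) (5pm,2pm,3pm,3pm,2pm,3pm) (5pm,2pm,3pm,3pm,2pm,4pm) (5pm,2pm,3pm,3pm,3pm,4pm) (5pm,2pm,4pm,3pm,2pm,3pm) (5pm,2pm,4pm,3pm,2pm,4pm) (5pm,2pm,4pm,3pm,3pm,4pm) (5pm,2pm,5pm,3pm,2pm,3pm) (5pm,2pm,5pm,3pm,2pm,4pm) (5pm,2pm,5pm,3pm,3pm,4pm) — 16.
Summing: 16 + 16 = 32.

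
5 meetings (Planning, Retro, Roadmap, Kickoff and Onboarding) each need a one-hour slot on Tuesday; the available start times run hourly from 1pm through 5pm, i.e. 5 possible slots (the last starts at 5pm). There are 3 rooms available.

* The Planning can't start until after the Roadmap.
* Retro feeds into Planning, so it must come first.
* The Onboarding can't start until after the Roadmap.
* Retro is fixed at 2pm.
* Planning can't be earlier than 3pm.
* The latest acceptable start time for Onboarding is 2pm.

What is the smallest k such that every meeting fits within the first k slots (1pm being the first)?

The precedence chain requires at least 2 distinct slots.
With at most 3 per slot and 5 meetings, at least 2 slots are needed.
Planning can't be placed before 3pm — that is slot 3 counting from 1pm — so the schedule must run through at least 3 slots.
3 works (last occupied slot: 3pm): for example Roadmap in 1pm; Planning in 3pm; Kickoff in 1pm; Onboarding in 2pm; Retro in 2pm.

3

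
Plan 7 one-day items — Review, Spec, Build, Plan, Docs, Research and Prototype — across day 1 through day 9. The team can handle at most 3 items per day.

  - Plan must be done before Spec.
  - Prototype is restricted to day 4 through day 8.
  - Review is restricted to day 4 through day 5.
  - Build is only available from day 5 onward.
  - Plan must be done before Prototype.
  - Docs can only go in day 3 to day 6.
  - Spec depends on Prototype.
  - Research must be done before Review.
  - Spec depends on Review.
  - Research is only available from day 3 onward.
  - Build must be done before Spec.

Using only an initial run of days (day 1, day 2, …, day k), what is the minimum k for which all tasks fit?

6 days

The precedence chain requires at least 3 distinct days.
With at most 3 per day and 7 tasks, at least 3 days are needed.
Propagating the time windows through the other constraints, Spec can't land before day 6, so the schedule must run through at least day 6.
6 works (last occupied day: day 6): for example Research in day 3, Plan in day 1, Spec in day 6, Docs in day 3, Build in day 5, Review in day 4, Prototype in day 4.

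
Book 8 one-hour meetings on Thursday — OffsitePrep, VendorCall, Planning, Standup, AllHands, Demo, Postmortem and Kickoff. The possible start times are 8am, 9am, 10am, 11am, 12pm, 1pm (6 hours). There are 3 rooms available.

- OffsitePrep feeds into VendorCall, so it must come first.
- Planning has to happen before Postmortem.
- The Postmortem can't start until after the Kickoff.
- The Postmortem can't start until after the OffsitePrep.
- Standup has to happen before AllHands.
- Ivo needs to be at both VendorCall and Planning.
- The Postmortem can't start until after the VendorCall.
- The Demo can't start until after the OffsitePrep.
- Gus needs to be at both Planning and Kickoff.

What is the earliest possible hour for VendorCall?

9am

Precedence pushes VendorCall to at least 9am; downstream work caps VendorCall at 12pm.
VendorCall at 9am is achievable: OffsitePrep in 8am, Kickoff in 9am, Postmortem in 10am, Demo in 10am, VendorCall in 9am, Standup in 8am, Planning in 8am, AllHands in 9am.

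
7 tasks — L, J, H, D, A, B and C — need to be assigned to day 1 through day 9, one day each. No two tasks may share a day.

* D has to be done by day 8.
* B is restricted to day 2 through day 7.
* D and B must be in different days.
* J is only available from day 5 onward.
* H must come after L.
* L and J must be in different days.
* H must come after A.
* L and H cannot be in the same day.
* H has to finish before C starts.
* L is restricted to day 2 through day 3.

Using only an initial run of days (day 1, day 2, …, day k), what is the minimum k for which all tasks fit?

The precedence chain requires at least 3 distinct days.
With at most 1 per day and 7 tasks, at least 7 days are needed.
J can't be placed before day 5, so the schedule must run through at least day 5.
7 works (last occupied day: day 7): for example L in day 2, J in day 5, H in day 4, A in day 1, D in day 7, C in day 6, B in day 3.

7 days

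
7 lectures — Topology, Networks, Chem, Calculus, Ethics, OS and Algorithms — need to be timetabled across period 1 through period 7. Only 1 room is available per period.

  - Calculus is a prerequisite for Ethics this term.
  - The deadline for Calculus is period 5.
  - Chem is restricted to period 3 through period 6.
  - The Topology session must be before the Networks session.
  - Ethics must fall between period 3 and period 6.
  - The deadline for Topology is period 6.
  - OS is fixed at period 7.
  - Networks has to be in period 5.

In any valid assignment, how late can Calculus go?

period 4

Calculus's own window allows nothing later than period 5.
Calculus at period 4 is achievable: Networks=period 5; Chem=period 3; OS=period 7; Ethics=period 6; Algorithms=period 2; Topology=period 1; Calculus=period 4.
Nothing later works — the capacity limit rule out every period after period 4.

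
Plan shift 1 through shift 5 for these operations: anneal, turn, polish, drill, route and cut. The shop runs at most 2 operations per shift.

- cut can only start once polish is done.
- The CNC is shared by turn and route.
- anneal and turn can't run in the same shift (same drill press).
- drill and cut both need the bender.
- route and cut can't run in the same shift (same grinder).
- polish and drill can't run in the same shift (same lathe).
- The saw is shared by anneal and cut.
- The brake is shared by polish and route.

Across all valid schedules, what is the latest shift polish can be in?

shift 4

Downstream work caps polish at shift 4.
polish at shift 4 is achievable: anneal=shift 1; polish=shift 4; route=shift 3; cut=shift 5; drill=shift 1; turn=shift 2.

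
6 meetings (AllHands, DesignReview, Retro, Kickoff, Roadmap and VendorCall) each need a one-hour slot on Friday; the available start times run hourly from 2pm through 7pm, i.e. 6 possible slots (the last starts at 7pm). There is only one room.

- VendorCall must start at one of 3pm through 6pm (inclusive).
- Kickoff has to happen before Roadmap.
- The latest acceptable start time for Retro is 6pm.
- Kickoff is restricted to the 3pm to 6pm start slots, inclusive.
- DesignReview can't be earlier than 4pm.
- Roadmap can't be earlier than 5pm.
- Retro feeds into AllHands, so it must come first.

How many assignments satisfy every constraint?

Splitting on AllHands: it can be 3pm (9), 4pm (7), 5pm (6), 6pm (6), 7pm (7). Listing each branch's schedules as (DesignReview, Retro, Kickoff, Roadmap, VendorCall):
AllHands=3pm: (4pm,2pm,5pm,7pm,6pm) (4pm,2pm,6pm,7pm,5pm) (5pm,2pm,4pm,7pm,6pm) (5pm,2pm,6pm,7pm,4pm) (6pm,2pm,4pm,7pm,5pm) (6pm,2pm,5pm,7pm,4pm) (7pm,2pm,4pm,5pm,6pm) (7pm,2pm,4pm,6pm,5pm) (7pm,2pm,5pm,6pm,4pm) — 9.
AllHands=4pm: (5pm,2pm,3pm,7pm,6pm) (5pm,2pm,6pm,7pm,3pm) (6pm,2pm,3pm,7pm,5pm) (6pm,2pm,5pm,7pm,3pm) (7pm,2pm,3pm,5pm,6pm) (7pm,2pm,3pm,6pm,5pm) (7pm,2pm,5pm,6pm,3pm) — 7.
AllHands=5pm: (4pm,2pm,3pm,7pm,6pm) (4pm,2pm,6pm,7pm,3pm) (6pm,2pm,3pm,7pm,4pm) (6pm,2pm,4pm,7pm,3pm) (7pm,2pm,3pm,6pm,4pm) (7pm,2pm,4pm,6pm,3pm) — 6.
AllHands=6pm: (4pm,2pm,3pm,7pm,5pm) (4pm,2pm,5pm,7pm,3pm) (5pm,2pm,3pm,7pm,4pm) (5pm,2pm,4pm,7pm,3pm) (7pm,2pm,3pm,5pm,4pm) (7pm,2pm,4pm,5pm,3pm) — 6.
AllHands=7pm: (4pm,2pm,3pm,5pm,6pm) (4pm,2pm,3pm,6pm,5pm) (4pm,2pm,5pm,6pm,3pm) (5pm,2pm,3pm,6pm,4pm) (5pm,2pm,4pm,6pm,3pm) (6pm,2pm,3pm,5pm,4pm) (6pm,2pm,4pm,5pm,3pm) — 7.
Summing: 9 + 7 + 6 + 6 + 7 = 35.

35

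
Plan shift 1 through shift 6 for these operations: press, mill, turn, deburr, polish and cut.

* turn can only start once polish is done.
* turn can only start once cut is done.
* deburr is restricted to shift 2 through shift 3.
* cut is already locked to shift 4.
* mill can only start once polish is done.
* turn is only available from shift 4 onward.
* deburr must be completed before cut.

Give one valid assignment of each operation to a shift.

deburr -> shift 2, turn -> shift 5, mill -> shift 2, polish -> shift 1, press -> shift 1, cut -> shift 4

Checking: deburr(shift 2) before cut(shift 4); polish(shift 1) before turn(shift 5); polish(shift 1) before mill(shift 2); cut(shift 4) before turn(shift 5); cut=shift 4 in [shift 4,shift 4]; turn=shift 5 in [shift 4,shift 6]; deburr=shift 2 in [shift 2,shift 3].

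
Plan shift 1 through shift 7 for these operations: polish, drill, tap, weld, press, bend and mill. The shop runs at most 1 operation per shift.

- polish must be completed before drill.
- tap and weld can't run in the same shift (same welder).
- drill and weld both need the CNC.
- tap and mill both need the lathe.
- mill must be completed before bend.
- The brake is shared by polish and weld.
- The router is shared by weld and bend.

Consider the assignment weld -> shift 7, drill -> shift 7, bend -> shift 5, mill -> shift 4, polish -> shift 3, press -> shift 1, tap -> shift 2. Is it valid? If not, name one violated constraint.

mill must be completed before bend — holds.
The brake is shared by polish and weld — holds.
tap and mill both need the lathe — holds.
tap and weld can't run in the same shift (same welder) — holds.
The shop runs at most 1 operation per shift — violated.
The router is shared by weld and bend — holds.
drill and weld both need the CNC — violated.
polish must be completed before drill — holds.

No — it violates: drill and weld both need the CNC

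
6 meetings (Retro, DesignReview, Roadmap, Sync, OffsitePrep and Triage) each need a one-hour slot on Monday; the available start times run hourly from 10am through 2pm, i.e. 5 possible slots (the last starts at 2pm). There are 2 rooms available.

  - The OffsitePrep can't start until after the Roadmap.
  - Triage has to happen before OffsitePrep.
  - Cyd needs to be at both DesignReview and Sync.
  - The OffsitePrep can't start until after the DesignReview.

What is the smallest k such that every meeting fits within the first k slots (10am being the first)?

3

The precedence chain requires at least 2 distinct slots.
With at most 2 per slot and 6 meetings, at least 3 slots are needed.
3 works (last occupied slot: 12pm): for example Triage in 11am, Sync in 12pm, Roadmap in 10am, DesignReview in 10am, OffsitePrep in 12pm, Retro in 11am.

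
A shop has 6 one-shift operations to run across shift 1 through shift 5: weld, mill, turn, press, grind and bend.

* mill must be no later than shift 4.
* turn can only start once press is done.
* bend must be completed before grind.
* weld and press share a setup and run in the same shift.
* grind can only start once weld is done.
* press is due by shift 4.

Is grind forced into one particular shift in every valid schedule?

grind can be shift 2 (e.g. turn=shift 2; grind=shift 2; press=shift 1; bend=shift 1; mill=shift 1; weld=shift 1) or shift 3 (e.g. bend -> shift 1, mill -> shift 1, grind -> shift 3, weld -> shift 1, turn -> shift 2, press -> shift 1).

No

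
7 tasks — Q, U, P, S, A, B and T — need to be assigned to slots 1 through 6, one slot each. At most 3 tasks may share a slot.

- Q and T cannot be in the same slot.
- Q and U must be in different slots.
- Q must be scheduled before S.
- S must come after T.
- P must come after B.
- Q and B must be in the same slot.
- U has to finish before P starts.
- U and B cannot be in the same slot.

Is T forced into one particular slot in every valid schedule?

T can be 1 (e.g. P -> 3, Q -> 2, T -> 1, A -> 1, U -> 1, S -> 3, B -> 2) or 2 (e.g. P=3; Q=1; S=3; U=2; A=1; B=1; T=2).

No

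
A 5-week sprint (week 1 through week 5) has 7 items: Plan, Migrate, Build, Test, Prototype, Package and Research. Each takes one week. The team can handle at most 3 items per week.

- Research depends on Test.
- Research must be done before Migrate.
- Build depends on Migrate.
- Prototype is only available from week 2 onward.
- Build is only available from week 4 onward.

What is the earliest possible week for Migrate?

week 3

Precedence pushes Migrate to at least week 3; downstream work caps Migrate at week 4.
Migrate at week 3 is achievable: Package -> week 1, Prototype -> week 2, Build -> week 4, Migrate -> week 3, Research -> week 2, Plan -> week 1, Test -> week 1.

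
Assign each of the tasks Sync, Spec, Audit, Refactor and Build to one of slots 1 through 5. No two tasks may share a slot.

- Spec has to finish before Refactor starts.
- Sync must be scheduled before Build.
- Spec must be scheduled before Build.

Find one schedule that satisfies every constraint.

Spec=1, Sync=2, Refactor=4, Build=3, Audit=5

Checking: Spec(1) before Refactor(4); Sync(2) before Build(3); Spec(1) before Build(3); max 1 per slot (cap 1).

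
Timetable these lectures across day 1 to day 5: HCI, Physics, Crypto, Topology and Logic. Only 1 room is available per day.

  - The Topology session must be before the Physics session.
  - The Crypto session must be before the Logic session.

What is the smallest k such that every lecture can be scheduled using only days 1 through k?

5 days

The precedence chain requires at least 2 distinct days.
With at most 1 per day and 5 lectures, at least 5 days are needed.
5 works (last occupied day: day 5): for example Logic -> day 4, Crypto -> day 3, Topology -> day 1, Physics -> day 2, HCI -> day 5.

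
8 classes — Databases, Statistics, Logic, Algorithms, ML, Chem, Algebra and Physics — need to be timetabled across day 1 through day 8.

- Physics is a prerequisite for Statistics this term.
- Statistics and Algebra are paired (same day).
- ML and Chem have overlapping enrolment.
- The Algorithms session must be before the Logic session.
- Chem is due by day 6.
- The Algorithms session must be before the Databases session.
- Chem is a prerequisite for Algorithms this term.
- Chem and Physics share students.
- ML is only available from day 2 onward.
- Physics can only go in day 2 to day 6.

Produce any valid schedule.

Databases=day 3; Algorithms=day 2; Statistics=day 3; Algebra=day 3; Physics=day 2; ML=day 2; Chem=day 1; Logic=day 3

Checking: Physics(day 2) before Statistics(day 3); Chem(day 1) before Algorithms(day 2); Algorithms(day 2) before Databases(day 3); Algorithms(day 2) before Logic(day 3); ML(day 2) != Chem(day 1); Chem(day 1) != Physics(day 2); Statistics = Algebra = day 3; Physics=day 2 in [day 2,day 6]; Chem=day 1 in [day 1,day 6]; ML=day 2 in [day 2,day 8].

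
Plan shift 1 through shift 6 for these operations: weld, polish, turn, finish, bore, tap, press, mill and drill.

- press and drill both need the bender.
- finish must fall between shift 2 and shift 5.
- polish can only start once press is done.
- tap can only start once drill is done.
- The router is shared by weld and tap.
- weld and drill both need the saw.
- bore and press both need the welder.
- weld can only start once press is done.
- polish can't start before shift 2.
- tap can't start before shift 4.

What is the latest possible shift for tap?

shift 6

Tap is available from shift 4.
tap at shift 6 is achievable: polish=shift 2; drill=shift 3; weld=shift 2; turn=shift 1; tap=shift 6; finish=shift 2; press=shift 1; mill=shift 1; bore=shift 2.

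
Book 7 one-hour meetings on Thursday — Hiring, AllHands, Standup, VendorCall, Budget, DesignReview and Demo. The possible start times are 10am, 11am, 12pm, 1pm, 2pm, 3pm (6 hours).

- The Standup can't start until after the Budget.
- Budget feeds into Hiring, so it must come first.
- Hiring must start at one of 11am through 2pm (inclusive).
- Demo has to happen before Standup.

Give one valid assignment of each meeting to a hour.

Standup=11am, DesignReview=10am, AllHands=10am, Demo=10am, VendorCall=10am, Budget=10am, Hiring=11am

Checking: Demo(10am) before Standup(11am); Budget(10am) before Standup(11am); Budget(10am) before Hiring(11am); Hiring=11am in [11am,2pm].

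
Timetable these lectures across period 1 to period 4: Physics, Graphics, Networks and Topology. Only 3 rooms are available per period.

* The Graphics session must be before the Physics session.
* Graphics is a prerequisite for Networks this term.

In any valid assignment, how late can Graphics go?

period 3

Downstream work caps Graphics at period 3.
Graphics at period 3 is achievable: Networks=period 4, Topology=period 1, Physics=period 4, Graphics=period 3.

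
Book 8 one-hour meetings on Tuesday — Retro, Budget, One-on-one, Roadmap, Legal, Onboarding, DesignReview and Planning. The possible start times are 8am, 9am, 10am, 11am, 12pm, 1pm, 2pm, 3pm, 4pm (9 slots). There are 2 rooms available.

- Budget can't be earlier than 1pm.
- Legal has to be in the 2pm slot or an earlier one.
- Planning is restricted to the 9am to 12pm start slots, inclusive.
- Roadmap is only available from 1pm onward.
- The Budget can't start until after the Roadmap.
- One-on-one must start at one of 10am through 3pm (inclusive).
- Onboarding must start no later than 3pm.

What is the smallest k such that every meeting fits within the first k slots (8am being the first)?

The precedence chain requires at least 2 distinct slots.
With at most 2 per slot and 8 meetings, at least 4 slots are needed.
Propagating the time windows through the other constraints, Budget can't land before 2pm — that is slot 7 counting from 8am — so the schedule must run through at least 7 slots.
7 works (last occupied slot: 2pm): for example Legal -> 8am; Roadmap -> 1pm; Onboarding -> 9am; One-on-one -> 10am; Planning -> 9am; Budget -> 2pm; DesignReview -> 10am; Retro -> 8am.

7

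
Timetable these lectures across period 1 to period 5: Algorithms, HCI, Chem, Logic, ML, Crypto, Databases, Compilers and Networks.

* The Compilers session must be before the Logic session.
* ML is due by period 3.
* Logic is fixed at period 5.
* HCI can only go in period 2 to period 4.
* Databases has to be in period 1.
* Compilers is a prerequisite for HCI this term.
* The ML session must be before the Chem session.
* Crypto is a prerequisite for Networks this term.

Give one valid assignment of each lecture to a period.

Networks in period 2, Compilers in period 1, HCI in period 2, Databases in period 1, ML in period 1, Crypto in period 1, Chem in period 2, Algorithms in period 1, Logic in period 5

Checking: ML(period 1) before Chem(period 2); Compilers(period 1) before HCI(period 2); Crypto(period 1) before Networks(period 2); Compilers(period 1) before Logic(period 5); ML=period 1 in [period 1,period 3]; Databases=period 1 in [period 1,period 1]; Logic=period 5 in [period 5,period 5]; HCI=period 2 in [period 2,period 4].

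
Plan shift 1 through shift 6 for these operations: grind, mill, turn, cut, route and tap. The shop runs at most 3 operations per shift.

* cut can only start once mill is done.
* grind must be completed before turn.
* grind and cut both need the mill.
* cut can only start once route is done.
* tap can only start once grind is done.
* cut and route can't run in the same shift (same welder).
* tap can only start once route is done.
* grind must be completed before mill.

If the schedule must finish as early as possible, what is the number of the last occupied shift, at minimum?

3

The precedence chain requires at least 3 distinct shifts.
With at most 3 per shift and 6 operations, at least 2 shifts are needed.
3 works (last occupied shift: shift 3): for example cut -> shift 3, route -> shift 1, turn -> shift 2, tap -> shift 2, grind -> shift 1, mill -> shift 2.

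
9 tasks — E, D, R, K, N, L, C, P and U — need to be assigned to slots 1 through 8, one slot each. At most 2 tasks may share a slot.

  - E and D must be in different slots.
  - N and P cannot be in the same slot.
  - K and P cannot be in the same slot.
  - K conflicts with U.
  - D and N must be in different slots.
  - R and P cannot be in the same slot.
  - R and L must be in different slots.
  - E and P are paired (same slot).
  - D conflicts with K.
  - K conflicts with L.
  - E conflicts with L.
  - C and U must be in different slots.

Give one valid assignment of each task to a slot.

C=4; K=3; U=5; D=2; N=3; E=1; L=4; P=1; R=2

Checking: K(3) != L(4); E(1) != D(2); C(4) != U(5); D(2) != N(3); E(1) != L(4); K(3) != U(5); D(2) != K(3); R(2) != P(1); N(3) != P(1); K(3) != P(1); R(2) != L(4); E = P = 1; max 2 per slot (cap 2).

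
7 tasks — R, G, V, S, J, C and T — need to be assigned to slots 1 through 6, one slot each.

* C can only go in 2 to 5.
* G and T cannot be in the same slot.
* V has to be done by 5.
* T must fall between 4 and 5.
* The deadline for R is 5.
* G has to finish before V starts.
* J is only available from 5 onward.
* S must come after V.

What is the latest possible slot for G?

Downstream work caps G at 4.
G at 4 is achievable: C in 2; J in 5; V in 5; T in 5; S in 6; R in 1; G in 4.

4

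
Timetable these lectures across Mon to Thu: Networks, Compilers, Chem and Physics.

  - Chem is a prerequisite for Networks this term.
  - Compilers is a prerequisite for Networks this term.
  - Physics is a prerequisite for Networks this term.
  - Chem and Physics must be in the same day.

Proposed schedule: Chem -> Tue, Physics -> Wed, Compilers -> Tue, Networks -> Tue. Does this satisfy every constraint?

Compilers is a prerequisite for Networks this term — violated.
Chem is a prerequisite for Networks this term — violated.
Physics is a prerequisite for Networks this term — violated.
Chem and Physics must be in the same day — violated.

No. Physics is a prerequisite for Networks this term is not satisfied.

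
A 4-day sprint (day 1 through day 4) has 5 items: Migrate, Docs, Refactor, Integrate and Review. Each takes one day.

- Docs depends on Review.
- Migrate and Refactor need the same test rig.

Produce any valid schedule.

Integrate -> day 1, Review -> day 1, Refactor -> day 2, Migrate -> day 1, Docs -> day 2

Checking: Review(day 1) before Docs(day 2); Migrate(day 1) != Refactor(day 2).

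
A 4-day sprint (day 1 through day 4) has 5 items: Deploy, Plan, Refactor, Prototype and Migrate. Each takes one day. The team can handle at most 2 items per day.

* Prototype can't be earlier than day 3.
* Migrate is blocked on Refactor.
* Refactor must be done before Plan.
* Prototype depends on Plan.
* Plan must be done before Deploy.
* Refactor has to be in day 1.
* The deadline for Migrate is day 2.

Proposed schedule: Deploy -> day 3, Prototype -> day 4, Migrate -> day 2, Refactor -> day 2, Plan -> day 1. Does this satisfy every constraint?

The deadline for Migrate is day 2 — holds.
Migrate is blocked on Refactor — violated.
Refactor has to be in day 1 — violated.
Prototype depends on Plan — holds.
Prototype can't be earlier than day 3 — holds.
Plan must be done before Deploy — holds.
The team can handle at most 2 items per day — holds.
Refactor must be done before Plan — violated.

No. Refactor must be done before Plan is not satisfied.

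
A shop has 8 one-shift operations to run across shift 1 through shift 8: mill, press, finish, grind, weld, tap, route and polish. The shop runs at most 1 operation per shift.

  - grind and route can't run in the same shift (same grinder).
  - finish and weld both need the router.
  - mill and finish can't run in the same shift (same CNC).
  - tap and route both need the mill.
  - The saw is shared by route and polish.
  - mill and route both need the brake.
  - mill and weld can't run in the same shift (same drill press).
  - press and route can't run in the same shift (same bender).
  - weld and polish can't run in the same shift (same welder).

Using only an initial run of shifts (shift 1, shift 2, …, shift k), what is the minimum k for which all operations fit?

8 shifts

With at most 1 per shift and 8 operations, at least 8 shifts are needed.
8 works (last occupied shift: shift 8): for example press in shift 2, grind in shift 4, finish in shift 3, weld in shift 5, route in shift 7, tap in shift 6, mill in shift 1, polish in shift 8.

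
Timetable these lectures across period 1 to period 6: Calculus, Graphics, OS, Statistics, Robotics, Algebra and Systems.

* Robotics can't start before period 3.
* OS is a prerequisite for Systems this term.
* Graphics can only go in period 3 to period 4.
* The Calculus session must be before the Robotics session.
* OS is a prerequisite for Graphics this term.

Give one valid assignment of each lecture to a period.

Statistics=period 1; Robotics=period 3; Calculus=period 1; Graphics=period 3; Algebra=period 1; Systems=period 2; OS=period 1

Checking: OS(period 1) before Systems(period 2); Calculus(period 1) before Robotics(period 3); OS(period 1) before Graphics(period 3); Robotics=period 3 in [period 3,period 6]; Graphics=period 3 in [period 3,period 4].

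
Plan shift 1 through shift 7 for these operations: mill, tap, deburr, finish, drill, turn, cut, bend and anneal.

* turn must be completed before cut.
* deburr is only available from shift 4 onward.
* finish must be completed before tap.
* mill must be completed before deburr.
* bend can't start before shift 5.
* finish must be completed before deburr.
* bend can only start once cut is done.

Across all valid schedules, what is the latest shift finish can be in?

shift 6

Downstream work caps finish at shift 6.
finish at shift 6 is achievable: cut in shift 2; bend in shift 5; deburr in shift 7; turn in shift 1; finish in shift 6; tap in shift 7; drill in shift 1; anneal in shift 1; mill in shift 1.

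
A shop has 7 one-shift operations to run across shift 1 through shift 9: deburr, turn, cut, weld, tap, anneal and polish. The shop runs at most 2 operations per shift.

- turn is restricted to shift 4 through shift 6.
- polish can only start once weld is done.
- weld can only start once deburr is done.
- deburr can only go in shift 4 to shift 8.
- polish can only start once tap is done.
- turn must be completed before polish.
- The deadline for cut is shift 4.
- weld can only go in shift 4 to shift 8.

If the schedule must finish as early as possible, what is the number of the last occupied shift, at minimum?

6

The precedence chain requires at least 3 distinct shifts.
With at most 2 per shift and 7 operations, at least 4 shifts are needed.
Propagating the time windows through the other constraints, polish can't land before shift 6, so the schedule must run through at least shift 6.
6 works (last occupied shift: shift 6): for example turn=shift 4, tap=shift 1, polish=shift 6, weld=shift 5, deburr=shift 4, anneal=shift 2, cut=shift 1.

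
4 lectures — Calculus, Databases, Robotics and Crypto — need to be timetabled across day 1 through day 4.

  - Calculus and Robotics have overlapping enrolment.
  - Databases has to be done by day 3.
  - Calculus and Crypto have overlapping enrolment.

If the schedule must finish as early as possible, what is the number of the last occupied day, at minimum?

2

Could 1 day be enough, i.e. nothing placed later than day 1? No: Robotics can't share with Calculus (day 1) → nothing is left.
So 1 day is not enough.
2 works (last occupied day: day 2): for example Databases -> day 1; Robotics -> day 2; Calculus -> day 1; Crypto -> day 2.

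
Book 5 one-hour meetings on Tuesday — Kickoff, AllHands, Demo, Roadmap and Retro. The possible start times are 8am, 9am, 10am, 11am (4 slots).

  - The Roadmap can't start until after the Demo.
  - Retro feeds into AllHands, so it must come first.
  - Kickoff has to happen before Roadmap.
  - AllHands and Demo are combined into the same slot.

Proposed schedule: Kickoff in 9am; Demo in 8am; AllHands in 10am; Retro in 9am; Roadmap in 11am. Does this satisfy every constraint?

No — it violates: AllHands and Demo are combined into the same slot

Retro feeds into AllHands, so it must come first — holds.
Kickoff has to happen before Roadmap — holds.
The Roadmap can't start until after the Demo — holds.
AllHands and Demo are combined into the same slot — violated.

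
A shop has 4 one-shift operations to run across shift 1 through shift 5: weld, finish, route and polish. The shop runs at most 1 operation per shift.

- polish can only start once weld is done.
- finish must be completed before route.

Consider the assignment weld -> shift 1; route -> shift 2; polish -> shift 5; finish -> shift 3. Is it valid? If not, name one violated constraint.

polish can only start once weld is done — holds.
finish must be completed before route — violated.
The shop runs at most 1 operation per shift — holds.

No — it violates: finish must be completed before route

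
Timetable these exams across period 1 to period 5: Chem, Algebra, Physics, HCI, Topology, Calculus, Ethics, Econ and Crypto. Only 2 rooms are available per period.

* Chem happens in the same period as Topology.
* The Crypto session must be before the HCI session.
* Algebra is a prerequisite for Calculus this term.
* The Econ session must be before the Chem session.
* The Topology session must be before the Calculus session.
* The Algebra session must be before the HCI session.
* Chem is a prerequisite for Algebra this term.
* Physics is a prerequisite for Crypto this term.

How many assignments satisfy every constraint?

29

Splitting on Chem: it can be period 2 (19), period 3 (10). Listing each branch's schedules as (Algebra, Physics, HCI, Topology, Calculus, Ethics, Econ, Crypto) by period number:
Chem=period 2: (3,1,4,2,4,5,1,3) (3,1,4,2,5,4,1,3) (3,1,4,2,5,5,1,3) (3,1,5,2,4,3,1,4) (3,1,5,2,4,4,1,3) (3,1,5,2,4,5,1,3) (3,1,5,2,4,5,1,4) (3,1,5,2,5,3,1,4) (3,1,5,2,5,4,1,3) (3,1,5,2,5,4,1,4) (3,3,5,2,4,1,1,4) (3,3,5,2,4,5,1,4) (3,3,5,2,5,1,1,4) (3,3,5,2,5,4,1,4) (4,1,5,2,5,3,1,3) (4,1,5,2,5,3,1,4) (4,1,5,2,5,4,1,3) (4,3,5,2,5,1,1,4) (4,3,5,2,5,3,1,4) — 19.
Chem=period 3: (4,1,5,3,5,1,2,2) (4,1,5,3,5,1,2,4) (4,1,5,3,5,2,1,2) (4,1,5,3,5,2,1,4) (4,1,5,3,5,2,2,4) (4,1,5,3,5,4,1,2) (4,1,5,3,5,4,2,2) (4,2,5,3,5,1,1,4) (4,2,5,3,5,1,2,4) (4,2,5,3,5,2,1,4) — 10.
Summing: 19 + 10 = 29.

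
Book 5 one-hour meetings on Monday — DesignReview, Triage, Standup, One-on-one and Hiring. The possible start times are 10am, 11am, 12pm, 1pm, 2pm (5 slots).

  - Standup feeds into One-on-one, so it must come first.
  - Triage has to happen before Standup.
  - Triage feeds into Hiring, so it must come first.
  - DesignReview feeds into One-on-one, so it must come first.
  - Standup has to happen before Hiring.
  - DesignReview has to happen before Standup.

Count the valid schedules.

Splitting on DesignReview: it can be 10am (20), 11am (11), 12pm (3). Listing each branch's schedules as (Triage, Standup, One-on-one, Hiring):
DesignReview=10am: (10am,11am,12pm,12pm) (10am,11am,12pm,1pm) (10am,11am,12pm,2pm) (10am,11am,1pm,12pm) (10am,11am,1pm,1pm) (10am,11am,1pm,2pm) (10am,11am,2pm,12pm) (10am,11am,2pm,1pm) (10am,11am,2pm,2pm) (10am,12pm,1pm,1pm) (10am,12pm,1pm,2pm) (10am,12pm,2pm,1pm) (10am,12pm,2pm,2pm) (10am,1pm,2pm,2pm) (11am,12pm,1pm,1pm) (11am,12pm,1pm,2pm) (11am,12pm,2pm,1pm) (11am,12pm,2pm,2pm) (11am,1pm,2pm,2pm) (12pm,1pm,2pm,2pm) — 20.
DesignReview=11am: (10am,12pm,1pm,1pm) (10am,12pm,1pm,2pm) (10am,12pm,2pm,1pm) (10am,12pm,2pm,2pm) (10am,1pm,2pm,2pm) (11am,12pm,1pm,1pm) (11am,12pm,1pm,2pm) (11am,12pm,2pm,1pm) (11am,12pm,2pm,2pm) (11am,1pm,2pm,2pm) (12pm,1pm,2pm,2pm) — 11.
DesignReview=12pm: (10am,1pm,2pm,2pm) (11am,1pm,2pm,2pm) (12pm,1pm,2pm,2pm) — 3.
Summing: 20 + 11 + 3 = 34.

34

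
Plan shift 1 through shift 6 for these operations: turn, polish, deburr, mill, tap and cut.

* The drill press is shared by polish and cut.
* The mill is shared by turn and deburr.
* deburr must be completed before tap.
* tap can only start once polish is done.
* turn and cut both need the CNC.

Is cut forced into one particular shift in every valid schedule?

No

cut can be shift 1 (e.g. turn -> shift 2; tap -> shift 3; cut -> shift 1; mill -> shift 1; deburr -> shift 1; polish -> shift 2) or shift 2 (e.g. tap -> shift 2; polish -> shift 1; mill -> shift 1; cut -> shift 2; turn -> shift 3; deburr -> shift 1).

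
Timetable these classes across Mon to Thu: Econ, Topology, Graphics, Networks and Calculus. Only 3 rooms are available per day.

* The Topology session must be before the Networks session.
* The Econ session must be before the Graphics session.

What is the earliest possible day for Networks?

Precedence pushes Networks to at least Tue.
Networks at Tue is achievable: Econ=Mon; Graphics=Tue; Calculus=Mon; Networks=Tue; Topology=Mon.

Tue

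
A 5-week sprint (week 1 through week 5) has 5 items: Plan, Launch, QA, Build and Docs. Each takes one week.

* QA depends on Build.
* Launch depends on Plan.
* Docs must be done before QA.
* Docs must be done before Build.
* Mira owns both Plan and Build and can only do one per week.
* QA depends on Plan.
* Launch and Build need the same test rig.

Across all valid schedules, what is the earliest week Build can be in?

Precedence pushes Build to at least week 2; downstream work caps Build at week 4.
Build at week 2 is achievable: Launch=week 3; Plan=week 1; QA=week 3; Docs=week 1; Build=week 2.

week 2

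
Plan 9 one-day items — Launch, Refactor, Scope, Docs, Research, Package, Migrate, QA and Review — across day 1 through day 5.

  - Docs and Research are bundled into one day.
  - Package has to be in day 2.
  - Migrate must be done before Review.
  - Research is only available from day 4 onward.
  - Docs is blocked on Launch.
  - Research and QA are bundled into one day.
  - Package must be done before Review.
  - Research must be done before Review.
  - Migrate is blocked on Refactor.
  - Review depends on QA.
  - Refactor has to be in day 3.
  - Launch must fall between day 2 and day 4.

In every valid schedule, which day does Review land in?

day 5

Precedence pushes Review to at least day 5.
So Review is pinned to day 5.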